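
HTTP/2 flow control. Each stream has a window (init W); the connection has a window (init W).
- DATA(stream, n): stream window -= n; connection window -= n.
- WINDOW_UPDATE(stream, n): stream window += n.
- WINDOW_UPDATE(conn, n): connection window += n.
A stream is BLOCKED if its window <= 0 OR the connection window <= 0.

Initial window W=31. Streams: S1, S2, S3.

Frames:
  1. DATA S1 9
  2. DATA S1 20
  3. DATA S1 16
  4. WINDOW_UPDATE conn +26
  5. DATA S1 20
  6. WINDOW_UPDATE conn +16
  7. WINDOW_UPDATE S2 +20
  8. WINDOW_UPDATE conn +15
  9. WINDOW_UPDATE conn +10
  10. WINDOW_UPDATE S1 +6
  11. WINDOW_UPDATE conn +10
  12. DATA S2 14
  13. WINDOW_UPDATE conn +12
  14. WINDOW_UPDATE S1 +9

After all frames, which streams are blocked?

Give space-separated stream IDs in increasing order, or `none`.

Op 1: conn=22 S1=22 S2=31 S3=31 blocked=[]
Op 2: conn=2 S1=2 S2=31 S3=31 blocked=[]
Op 3: conn=-14 S1=-14 S2=31 S3=31 blocked=[1, 2, 3]
Op 4: conn=12 S1=-14 S2=31 S3=31 blocked=[1]
Op 5: conn=-8 S1=-34 S2=31 S3=31 blocked=[1, 2, 3]
Op 6: conn=8 S1=-34 S2=31 S3=31 blocked=[1]
Op 7: conn=8 S1=-34 S2=51 S3=31 blocked=[1]
Op 8: conn=23 S1=-34 S2=51 S3=31 blocked=[1]
Op 9: conn=33 S1=-34 S2=51 S3=31 blocked=[1]
Op 10: conn=33 S1=-28 S2=51 S3=31 blocked=[1]
Op 11: conn=43 S1=-28 S2=51 S3=31 blocked=[1]
Op 12: conn=29 S1=-28 S2=37 S3=31 blocked=[1]
Op 13: conn=41 S1=-28 S2=37 S3=31 blocked=[1]
Op 14: conn=41 S1=-19 S2=37 S3=31 blocked=[1]

Answer: S1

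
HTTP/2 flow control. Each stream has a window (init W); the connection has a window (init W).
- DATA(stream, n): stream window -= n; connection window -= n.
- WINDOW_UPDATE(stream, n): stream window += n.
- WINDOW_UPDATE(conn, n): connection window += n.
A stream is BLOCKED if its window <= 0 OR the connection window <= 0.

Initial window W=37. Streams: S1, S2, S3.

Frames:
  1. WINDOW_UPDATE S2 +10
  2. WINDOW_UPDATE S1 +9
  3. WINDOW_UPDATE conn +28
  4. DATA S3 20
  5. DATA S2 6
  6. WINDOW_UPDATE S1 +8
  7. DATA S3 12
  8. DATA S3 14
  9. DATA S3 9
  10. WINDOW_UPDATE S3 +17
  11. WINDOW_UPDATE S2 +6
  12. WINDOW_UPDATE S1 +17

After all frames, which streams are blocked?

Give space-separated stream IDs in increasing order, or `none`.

Op 1: conn=37 S1=37 S2=47 S3=37 blocked=[]
Op 2: conn=37 S1=46 S2=47 S3=37 blocked=[]
Op 3: conn=65 S1=46 S2=47 S3=37 blocked=[]
Op 4: conn=45 S1=46 S2=47 S3=17 blocked=[]
Op 5: conn=39 S1=46 S2=41 S3=17 blocked=[]
Op 6: conn=39 S1=54 S2=41 S3=17 blocked=[]
Op 7: conn=27 S1=54 S2=41 S3=5 blocked=[]
Op 8: conn=13 S1=54 S2=41 S3=-9 blocked=[3]
Op 9: conn=4 S1=54 S2=41 S3=-18 blocked=[3]
Op 10: conn=4 S1=54 S2=41 S3=-1 blocked=[3]
Op 11: conn=4 S1=54 S2=47 S3=-1 blocked=[3]
Op 12: conn=4 S1=71 S2=47 S3=-1 blocked=[3]

Answer: S3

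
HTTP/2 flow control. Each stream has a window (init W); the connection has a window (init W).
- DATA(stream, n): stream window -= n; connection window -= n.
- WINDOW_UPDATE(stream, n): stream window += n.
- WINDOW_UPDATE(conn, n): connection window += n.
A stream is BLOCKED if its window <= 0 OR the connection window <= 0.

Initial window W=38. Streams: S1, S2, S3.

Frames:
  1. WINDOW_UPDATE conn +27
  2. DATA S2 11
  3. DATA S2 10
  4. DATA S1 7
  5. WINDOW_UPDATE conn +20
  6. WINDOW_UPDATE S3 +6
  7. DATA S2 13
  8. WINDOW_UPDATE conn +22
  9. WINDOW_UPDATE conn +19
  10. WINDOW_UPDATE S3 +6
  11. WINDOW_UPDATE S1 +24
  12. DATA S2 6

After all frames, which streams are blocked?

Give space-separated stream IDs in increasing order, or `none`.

Answer: S2

Derivation:
Op 1: conn=65 S1=38 S2=38 S3=38 blocked=[]
Op 2: conn=54 S1=38 S2=27 S3=38 blocked=[]
Op 3: conn=44 S1=38 S2=17 S3=38 blocked=[]
Op 4: conn=37 S1=31 S2=17 S3=38 blocked=[]
Op 5: conn=57 S1=31 S2=17 S3=38 blocked=[]
Op 6: conn=57 S1=31 S2=17 S3=44 blocked=[]
Op 7: conn=44 S1=31 S2=4 S3=44 blocked=[]
Op 8: conn=66 S1=31 S2=4 S3=44 blocked=[]
Op 9: conn=85 S1=31 S2=4 S3=44 blocked=[]
Op 10: conn=85 S1=31 S2=4 S3=50 blocked=[]
Op 11: conn=85 S1=55 S2=4 S3=50 blocked=[]
Op 12: conn=79 S1=55 S2=-2 S3=50 blocked=[2]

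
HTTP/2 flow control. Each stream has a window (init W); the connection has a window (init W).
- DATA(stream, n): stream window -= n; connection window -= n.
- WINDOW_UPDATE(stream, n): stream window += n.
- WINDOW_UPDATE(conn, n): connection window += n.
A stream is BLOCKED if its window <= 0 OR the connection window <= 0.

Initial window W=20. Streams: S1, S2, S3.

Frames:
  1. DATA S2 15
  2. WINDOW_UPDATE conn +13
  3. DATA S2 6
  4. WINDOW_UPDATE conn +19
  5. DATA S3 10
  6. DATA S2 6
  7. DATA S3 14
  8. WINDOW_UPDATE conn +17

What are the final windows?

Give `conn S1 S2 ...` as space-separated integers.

Op 1: conn=5 S1=20 S2=5 S3=20 blocked=[]
Op 2: conn=18 S1=20 S2=5 S3=20 blocked=[]
Op 3: conn=12 S1=20 S2=-1 S3=20 blocked=[2]
Op 4: conn=31 S1=20 S2=-1 S3=20 blocked=[2]
Op 5: conn=21 S1=20 S2=-1 S3=10 blocked=[2]
Op 6: conn=15 S1=20 S2=-7 S3=10 blocked=[2]
Op 7: conn=1 S1=20 S2=-7 S3=-4 blocked=[2, 3]
Op 8: conn=18 S1=20 S2=-7 S3=-4 blocked=[2, 3]

Answer: 18 20 -7 -4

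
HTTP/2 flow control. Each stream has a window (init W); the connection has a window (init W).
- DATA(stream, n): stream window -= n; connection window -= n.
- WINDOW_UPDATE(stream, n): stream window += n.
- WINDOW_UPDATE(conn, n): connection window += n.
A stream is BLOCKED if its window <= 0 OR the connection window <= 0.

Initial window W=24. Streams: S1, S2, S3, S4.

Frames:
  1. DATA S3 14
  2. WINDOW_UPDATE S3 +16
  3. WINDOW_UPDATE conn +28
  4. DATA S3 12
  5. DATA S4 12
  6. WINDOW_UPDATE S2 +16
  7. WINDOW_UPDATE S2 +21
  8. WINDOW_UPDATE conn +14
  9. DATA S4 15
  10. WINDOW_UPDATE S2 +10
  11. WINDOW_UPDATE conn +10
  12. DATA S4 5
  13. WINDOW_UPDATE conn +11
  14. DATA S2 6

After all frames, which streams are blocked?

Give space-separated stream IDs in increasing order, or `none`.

Op 1: conn=10 S1=24 S2=24 S3=10 S4=24 blocked=[]
Op 2: conn=10 S1=24 S2=24 S3=26 S4=24 blocked=[]
Op 3: conn=38 S1=24 S2=24 S3=26 S4=24 blocked=[]
Op 4: conn=26 S1=24 S2=24 S3=14 S4=24 blocked=[]
Op 5: conn=14 S1=24 S2=24 S3=14 S4=12 blocked=[]
Op 6: conn=14 S1=24 S2=40 S3=14 S4=12 blocked=[]
Op 7: conn=14 S1=24 S2=61 S3=14 S4=12 blocked=[]
Op 8: conn=28 S1=24 S2=61 S3=14 S4=12 blocked=[]
Op 9: conn=13 S1=24 S2=61 S3=14 S4=-3 blocked=[4]
Op 10: conn=13 S1=24 S2=71 S3=14 S4=-3 blocked=[4]
Op 11: conn=23 S1=24 S2=71 S3=14 S4=-3 blocked=[4]
Op 12: conn=18 S1=24 S2=71 S3=14 S4=-8 blocked=[4]
Op 13: conn=29 S1=24 S2=71 S3=14 S4=-8 blocked=[4]
Op 14: conn=23 S1=24 S2=65 S3=14 S4=-8 blocked=[4]

Answer: S4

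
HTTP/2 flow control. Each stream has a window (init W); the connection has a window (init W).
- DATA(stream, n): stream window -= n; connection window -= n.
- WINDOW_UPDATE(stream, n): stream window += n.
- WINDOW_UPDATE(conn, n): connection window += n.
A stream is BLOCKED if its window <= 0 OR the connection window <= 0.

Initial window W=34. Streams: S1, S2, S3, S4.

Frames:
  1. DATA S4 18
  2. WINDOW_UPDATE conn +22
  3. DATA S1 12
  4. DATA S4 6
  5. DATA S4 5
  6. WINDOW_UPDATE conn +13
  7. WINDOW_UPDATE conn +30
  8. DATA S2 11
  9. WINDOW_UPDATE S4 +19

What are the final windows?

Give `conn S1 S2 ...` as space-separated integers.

Op 1: conn=16 S1=34 S2=34 S3=34 S4=16 blocked=[]
Op 2: conn=38 S1=34 S2=34 S3=34 S4=16 blocked=[]
Op 3: conn=26 S1=22 S2=34 S3=34 S4=16 blocked=[]
Op 4: conn=20 S1=22 S2=34 S3=34 S4=10 blocked=[]
Op 5: conn=15 S1=22 S2=34 S3=34 S4=5 blocked=[]
Op 6: conn=28 S1=22 S2=34 S3=34 S4=5 blocked=[]
Op 7: conn=58 S1=22 S2=34 S3=34 S4=5 blocked=[]
Op 8: conn=47 S1=22 S2=23 S3=34 S4=5 blocked=[]
Op 9: conn=47 S1=22 S2=23 S3=34 S4=24 blocked=[]

Answer: 47 22 23 34 24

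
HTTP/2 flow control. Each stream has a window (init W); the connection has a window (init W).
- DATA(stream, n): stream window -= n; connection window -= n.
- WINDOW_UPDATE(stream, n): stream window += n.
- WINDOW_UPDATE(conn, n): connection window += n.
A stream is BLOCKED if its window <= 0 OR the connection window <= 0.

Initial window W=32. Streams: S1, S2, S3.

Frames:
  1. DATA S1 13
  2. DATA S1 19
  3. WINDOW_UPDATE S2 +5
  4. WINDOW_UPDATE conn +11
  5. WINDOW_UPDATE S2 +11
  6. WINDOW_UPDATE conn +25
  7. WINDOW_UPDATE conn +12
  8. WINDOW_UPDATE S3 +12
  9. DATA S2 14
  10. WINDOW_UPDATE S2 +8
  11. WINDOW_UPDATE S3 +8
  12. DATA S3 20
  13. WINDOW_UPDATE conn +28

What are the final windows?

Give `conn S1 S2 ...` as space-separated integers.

Op 1: conn=19 S1=19 S2=32 S3=32 blocked=[]
Op 2: conn=0 S1=0 S2=32 S3=32 blocked=[1, 2, 3]
Op 3: conn=0 S1=0 S2=37 S3=32 blocked=[1, 2, 3]
Op 4: conn=11 S1=0 S2=37 S3=32 blocked=[1]
Op 5: conn=11 S1=0 S2=48 S3=32 blocked=[1]
Op 6: conn=36 S1=0 S2=48 S3=32 blocked=[1]
Op 7: conn=48 S1=0 S2=48 S3=32 blocked=[1]
Op 8: conn=48 S1=0 S2=48 S3=44 blocked=[1]
Op 9: conn=34 S1=0 S2=34 S3=44 blocked=[1]
Op 10: conn=34 S1=0 S2=42 S3=44 blocked=[1]
Op 11: conn=34 S1=0 S2=42 S3=52 blocked=[1]
Op 12: conn=14 S1=0 S2=42 S3=32 blocked=[1]
Op 13: conn=42 S1=0 S2=42 S3=32 blocked=[1]

Answer: 42 0 42 32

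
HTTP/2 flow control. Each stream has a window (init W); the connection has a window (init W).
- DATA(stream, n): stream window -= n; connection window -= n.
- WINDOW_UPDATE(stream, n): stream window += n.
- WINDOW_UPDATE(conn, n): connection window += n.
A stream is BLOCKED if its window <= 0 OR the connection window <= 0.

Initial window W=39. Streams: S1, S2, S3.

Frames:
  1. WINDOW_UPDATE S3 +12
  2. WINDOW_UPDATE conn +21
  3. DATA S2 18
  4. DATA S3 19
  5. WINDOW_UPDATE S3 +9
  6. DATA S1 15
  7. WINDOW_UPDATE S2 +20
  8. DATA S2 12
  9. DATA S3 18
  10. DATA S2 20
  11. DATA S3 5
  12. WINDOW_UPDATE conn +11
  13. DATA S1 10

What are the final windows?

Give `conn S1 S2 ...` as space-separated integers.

Op 1: conn=39 S1=39 S2=39 S3=51 blocked=[]
Op 2: conn=60 S1=39 S2=39 S3=51 blocked=[]
Op 3: conn=42 S1=39 S2=21 S3=51 blocked=[]
Op 4: conn=23 S1=39 S2=21 S3=32 blocked=[]
Op 5: conn=23 S1=39 S2=21 S3=41 blocked=[]
Op 6: conn=8 S1=24 S2=21 S3=41 blocked=[]
Op 7: conn=8 S1=24 S2=41 S3=41 blocked=[]
Op 8: conn=-4 S1=24 S2=29 S3=41 blocked=[1, 2, 3]
Op 9: conn=-22 S1=24 S2=29 S3=23 blocked=[1, 2, 3]
Op 10: conn=-42 S1=24 S2=9 S3=23 blocked=[1, 2, 3]
Op 11: conn=-47 S1=24 S2=9 S3=18 blocked=[1, 2, 3]
Op 12: conn=-36 S1=24 S2=9 S3=18 blocked=[1, 2, 3]
Op 13: conn=-46 S1=14 S2=9 S3=18 blocked=[1, 2, 3]

Answer: -46 14 9 18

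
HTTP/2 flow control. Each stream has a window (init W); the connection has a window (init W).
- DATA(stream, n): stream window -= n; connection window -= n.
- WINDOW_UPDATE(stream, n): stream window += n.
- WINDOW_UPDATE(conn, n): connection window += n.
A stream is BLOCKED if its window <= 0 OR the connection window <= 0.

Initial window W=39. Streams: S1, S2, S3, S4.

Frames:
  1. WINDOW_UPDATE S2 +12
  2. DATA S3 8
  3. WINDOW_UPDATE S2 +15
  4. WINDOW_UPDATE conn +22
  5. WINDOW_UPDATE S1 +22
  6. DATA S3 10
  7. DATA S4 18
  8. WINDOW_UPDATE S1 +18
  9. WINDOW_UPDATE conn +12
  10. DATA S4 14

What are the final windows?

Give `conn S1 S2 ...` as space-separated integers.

Op 1: conn=39 S1=39 S2=51 S3=39 S4=39 blocked=[]
Op 2: conn=31 S1=39 S2=51 S3=31 S4=39 blocked=[]
Op 3: conn=31 S1=39 S2=66 S3=31 S4=39 blocked=[]
Op 4: conn=53 S1=39 S2=66 S3=31 S4=39 blocked=[]
Op 5: conn=53 S1=61 S2=66 S3=31 S4=39 blocked=[]
Op 6: conn=43 S1=61 S2=66 S3=21 S4=39 blocked=[]
Op 7: conn=25 S1=61 S2=66 S3=21 S4=21 blocked=[]
Op 8: conn=25 S1=79 S2=66 S3=21 S4=21 blocked=[]
Op 9: conn=37 S1=79 S2=66 S3=21 S4=21 blocked=[]
Op 10: conn=23 S1=79 S2=66 S3=21 S4=7 blocked=[]

Answer: 23 79 66 21 7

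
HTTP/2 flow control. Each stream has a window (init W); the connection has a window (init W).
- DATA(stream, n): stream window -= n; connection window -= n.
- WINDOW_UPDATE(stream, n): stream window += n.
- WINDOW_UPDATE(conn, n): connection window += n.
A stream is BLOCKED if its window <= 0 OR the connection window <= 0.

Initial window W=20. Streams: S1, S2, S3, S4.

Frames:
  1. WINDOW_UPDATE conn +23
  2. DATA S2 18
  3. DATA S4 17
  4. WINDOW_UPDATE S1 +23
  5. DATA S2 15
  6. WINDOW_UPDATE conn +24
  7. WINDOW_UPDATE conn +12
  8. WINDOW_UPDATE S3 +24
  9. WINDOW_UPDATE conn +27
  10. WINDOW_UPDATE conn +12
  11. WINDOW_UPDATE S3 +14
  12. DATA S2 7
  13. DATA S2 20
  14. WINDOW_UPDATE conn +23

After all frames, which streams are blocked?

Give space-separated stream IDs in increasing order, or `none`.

Answer: S2

Derivation:
Op 1: conn=43 S1=20 S2=20 S3=20 S4=20 blocked=[]
Op 2: conn=25 S1=20 S2=2 S3=20 S4=20 blocked=[]
Op 3: conn=8 S1=20 S2=2 S3=20 S4=3 blocked=[]
Op 4: conn=8 S1=43 S2=2 S3=20 S4=3 blocked=[]
Op 5: conn=-7 S1=43 S2=-13 S3=20 S4=3 blocked=[1, 2, 3, 4]
Op 6: conn=17 S1=43 S2=-13 S3=20 S4=3 blocked=[2]
Op 7: conn=29 S1=43 S2=-13 S3=20 S4=3 blocked=[2]
Op 8: conn=29 S1=43 S2=-13 S3=44 S4=3 blocked=[2]
Op 9: conn=56 S1=43 S2=-13 S3=44 S4=3 blocked=[2]
Op 10: conn=68 S1=43 S2=-13 S3=44 S4=3 blocked=[2]
Op 11: conn=68 S1=43 S2=-13 S3=58 S4=3 blocked=[2]
Op 12: conn=61 S1=43 S2=-20 S3=58 S4=3 blocked=[2]
Op 13: conn=41 S1=43 S2=-40 S3=58 S4=3 blocked=[2]
Op 14: conn=64 S1=43 S2=-40 S3=58 S4=3 blocked=[2]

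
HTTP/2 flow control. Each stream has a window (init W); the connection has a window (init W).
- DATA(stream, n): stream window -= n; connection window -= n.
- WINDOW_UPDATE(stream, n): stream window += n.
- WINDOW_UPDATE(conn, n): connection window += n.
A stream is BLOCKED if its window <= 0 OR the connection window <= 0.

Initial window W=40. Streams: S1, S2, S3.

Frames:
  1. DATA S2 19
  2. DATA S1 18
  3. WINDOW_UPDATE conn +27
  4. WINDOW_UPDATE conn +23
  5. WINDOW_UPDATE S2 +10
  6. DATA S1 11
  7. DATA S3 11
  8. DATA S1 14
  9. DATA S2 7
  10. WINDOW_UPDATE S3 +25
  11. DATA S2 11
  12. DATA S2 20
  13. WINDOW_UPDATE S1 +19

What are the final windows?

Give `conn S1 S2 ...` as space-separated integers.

Op 1: conn=21 S1=40 S2=21 S3=40 blocked=[]
Op 2: conn=3 S1=22 S2=21 S3=40 blocked=[]
Op 3: conn=30 S1=22 S2=21 S3=40 blocked=[]
Op 4: conn=53 S1=22 S2=21 S3=40 blocked=[]
Op 5: conn=53 S1=22 S2=31 S3=40 blocked=[]
Op 6: conn=42 S1=11 S2=31 S3=40 blocked=[]
Op 7: conn=31 S1=11 S2=31 S3=29 blocked=[]
Op 8: conn=17 S1=-3 S2=31 S3=29 blocked=[1]
Op 9: conn=10 S1=-3 S2=24 S3=29 blocked=[1]
Op 10: conn=10 S1=-3 S2=24 S3=54 blocked=[1]
Op 11: conn=-1 S1=-3 S2=13 S3=54 blocked=[1, 2, 3]
Op 12: conn=-21 S1=-3 S2=-7 S3=54 blocked=[1, 2, 3]
Op 13: conn=-21 S1=16 S2=-7 S3=54 blocked=[1, 2, 3]

Answer: -21 16 -7 54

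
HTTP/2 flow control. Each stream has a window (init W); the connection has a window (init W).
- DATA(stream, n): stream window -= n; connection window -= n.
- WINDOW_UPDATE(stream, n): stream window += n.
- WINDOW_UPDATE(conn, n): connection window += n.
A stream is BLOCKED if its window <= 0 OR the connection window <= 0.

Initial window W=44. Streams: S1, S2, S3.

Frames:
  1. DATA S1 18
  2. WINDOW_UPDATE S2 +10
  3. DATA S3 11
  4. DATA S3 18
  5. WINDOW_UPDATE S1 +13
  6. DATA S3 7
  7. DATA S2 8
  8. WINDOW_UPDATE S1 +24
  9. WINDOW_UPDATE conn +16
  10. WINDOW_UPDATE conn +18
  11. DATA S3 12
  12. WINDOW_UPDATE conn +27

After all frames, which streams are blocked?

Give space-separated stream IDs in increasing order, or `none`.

Answer: S3

Derivation:
Op 1: conn=26 S1=26 S2=44 S3=44 blocked=[]
Op 2: conn=26 S1=26 S2=54 S3=44 blocked=[]
Op 3: conn=15 S1=26 S2=54 S3=33 blocked=[]
Op 4: conn=-3 S1=26 S2=54 S3=15 blocked=[1, 2, 3]
Op 5: conn=-3 S1=39 S2=54 S3=15 blocked=[1, 2, 3]
Op 6: conn=-10 S1=39 S2=54 S3=8 blocked=[1, 2, 3]
Op 7: conn=-18 S1=39 S2=46 S3=8 blocked=[1, 2, 3]
Op 8: conn=-18 S1=63 S2=46 S3=8 blocked=[1, 2, 3]
Op 9: conn=-2 S1=63 S2=46 S3=8 blocked=[1, 2, 3]
Op 10: conn=16 S1=63 S2=46 S3=8 blocked=[]
Op 11: conn=4 S1=63 S2=46 S3=-4 blocked=[3]
Op 12: conn=31 S1=63 S2=46 S3=-4 blocked=[3]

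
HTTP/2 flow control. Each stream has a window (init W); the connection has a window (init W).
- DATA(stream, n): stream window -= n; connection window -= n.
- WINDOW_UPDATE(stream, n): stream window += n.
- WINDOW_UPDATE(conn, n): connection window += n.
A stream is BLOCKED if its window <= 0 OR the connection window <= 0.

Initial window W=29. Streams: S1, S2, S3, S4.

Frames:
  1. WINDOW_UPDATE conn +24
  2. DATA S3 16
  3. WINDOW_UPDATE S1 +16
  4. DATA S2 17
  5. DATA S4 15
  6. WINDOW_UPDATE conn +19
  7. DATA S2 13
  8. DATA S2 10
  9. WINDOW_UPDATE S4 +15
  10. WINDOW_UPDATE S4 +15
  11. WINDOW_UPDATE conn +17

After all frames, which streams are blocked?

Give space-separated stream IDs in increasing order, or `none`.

Answer: S2

Derivation:
Op 1: conn=53 S1=29 S2=29 S3=29 S4=29 blocked=[]
Op 2: conn=37 S1=29 S2=29 S3=13 S4=29 blocked=[]
Op 3: conn=37 S1=45 S2=29 S3=13 S4=29 blocked=[]
Op 4: conn=20 S1=45 S2=12 S3=13 S4=29 blocked=[]
Op 5: conn=5 S1=45 S2=12 S3=13 S4=14 blocked=[]
Op 6: conn=24 S1=45 S2=12 S3=13 S4=14 blocked=[]
Op 7: conn=11 S1=45 S2=-1 S3=13 S4=14 blocked=[2]
Op 8: conn=1 S1=45 S2=-11 S3=13 S4=14 blocked=[2]
Op 9: conn=1 S1=45 S2=-11 S3=13 S4=29 blocked=[2]
Op 10: conn=1 S1=45 S2=-11 S3=13 S4=44 blocked=[2]
Op 11: conn=18 S1=45 S2=-11 S3=13 S4=44 blocked=[2]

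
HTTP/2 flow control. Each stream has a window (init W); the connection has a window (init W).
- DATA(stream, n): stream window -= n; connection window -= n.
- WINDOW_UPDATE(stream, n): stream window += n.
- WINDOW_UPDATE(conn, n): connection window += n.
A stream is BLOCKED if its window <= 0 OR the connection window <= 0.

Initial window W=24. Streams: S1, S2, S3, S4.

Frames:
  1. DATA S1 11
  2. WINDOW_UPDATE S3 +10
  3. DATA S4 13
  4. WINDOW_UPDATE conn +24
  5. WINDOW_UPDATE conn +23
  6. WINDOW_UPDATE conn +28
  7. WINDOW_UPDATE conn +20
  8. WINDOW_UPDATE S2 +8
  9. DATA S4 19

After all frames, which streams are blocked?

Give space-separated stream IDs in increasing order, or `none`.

Op 1: conn=13 S1=13 S2=24 S3=24 S4=24 blocked=[]
Op 2: conn=13 S1=13 S2=24 S3=34 S4=24 blocked=[]
Op 3: conn=0 S1=13 S2=24 S3=34 S4=11 blocked=[1, 2, 3, 4]
Op 4: conn=24 S1=13 S2=24 S3=34 S4=11 blocked=[]
Op 5: conn=47 S1=13 S2=24 S3=34 S4=11 blocked=[]
Op 6: conn=75 S1=13 S2=24 S3=34 S4=11 blocked=[]
Op 7: conn=95 S1=13 S2=24 S3=34 S4=11 blocked=[]
Op 8: conn=95 S1=13 S2=32 S3=34 S4=11 blocked=[]
Op 9: conn=76 S1=13 S2=32 S3=34 S4=-8 blocked=[4]

Answer: S4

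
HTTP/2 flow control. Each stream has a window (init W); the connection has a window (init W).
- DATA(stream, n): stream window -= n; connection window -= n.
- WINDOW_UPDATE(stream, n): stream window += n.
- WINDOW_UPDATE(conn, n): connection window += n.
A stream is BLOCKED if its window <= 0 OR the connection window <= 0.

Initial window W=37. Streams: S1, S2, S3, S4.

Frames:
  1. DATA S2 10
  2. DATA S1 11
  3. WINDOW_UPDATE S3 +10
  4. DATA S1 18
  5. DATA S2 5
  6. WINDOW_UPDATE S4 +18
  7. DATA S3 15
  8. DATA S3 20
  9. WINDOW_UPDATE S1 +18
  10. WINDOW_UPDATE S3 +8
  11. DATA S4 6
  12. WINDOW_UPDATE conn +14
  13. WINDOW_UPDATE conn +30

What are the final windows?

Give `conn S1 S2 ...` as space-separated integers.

Op 1: conn=27 S1=37 S2=27 S3=37 S4=37 blocked=[]
Op 2: conn=16 S1=26 S2=27 S3=37 S4=37 blocked=[]
Op 3: conn=16 S1=26 S2=27 S3=47 S4=37 blocked=[]
Op 4: conn=-2 S1=8 S2=27 S3=47 S4=37 blocked=[1, 2, 3, 4]
Op 5: conn=-7 S1=8 S2=22 S3=47 S4=37 blocked=[1, 2, 3, 4]
Op 6: conn=-7 S1=8 S2=22 S3=47 S4=55 blocked=[1, 2, 3, 4]
Op 7: conn=-22 S1=8 S2=22 S3=32 S4=55 blocked=[1, 2, 3, 4]
Op 8: conn=-42 S1=8 S2=22 S3=12 S4=55 blocked=[1, 2, 3, 4]
Op 9: conn=-42 S1=26 S2=22 S3=12 S4=55 blocked=[1, 2, 3, 4]
Op 10: conn=-42 S1=26 S2=22 S3=20 S4=55 blocked=[1, 2, 3, 4]
Op 11: conn=-48 S1=26 S2=22 S3=20 S4=49 blocked=[1, 2, 3, 4]
Op 12: conn=-34 S1=26 S2=22 S3=20 S4=49 blocked=[1, 2, 3, 4]
Op 13: conn=-4 S1=26 S2=22 S3=20 S4=49 blocked=[1, 2, 3, 4]

Answer: -4 26 22 20 49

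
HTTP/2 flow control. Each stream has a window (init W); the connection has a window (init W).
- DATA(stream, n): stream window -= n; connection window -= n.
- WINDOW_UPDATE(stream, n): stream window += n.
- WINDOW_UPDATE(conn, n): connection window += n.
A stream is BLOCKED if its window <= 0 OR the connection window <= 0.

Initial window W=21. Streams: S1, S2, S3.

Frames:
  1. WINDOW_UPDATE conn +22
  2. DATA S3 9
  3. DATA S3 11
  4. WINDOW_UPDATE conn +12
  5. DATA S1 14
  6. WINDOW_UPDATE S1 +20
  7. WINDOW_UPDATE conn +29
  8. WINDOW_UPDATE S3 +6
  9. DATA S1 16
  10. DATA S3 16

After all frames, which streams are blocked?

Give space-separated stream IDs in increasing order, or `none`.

Op 1: conn=43 S1=21 S2=21 S3=21 blocked=[]
Op 2: conn=34 S1=21 S2=21 S3=12 blocked=[]
Op 3: conn=23 S1=21 S2=21 S3=1 blocked=[]
Op 4: conn=35 S1=21 S2=21 S3=1 blocked=[]
Op 5: conn=21 S1=7 S2=21 S3=1 blocked=[]
Op 6: conn=21 S1=27 S2=21 S3=1 blocked=[]
Op 7: conn=50 S1=27 S2=21 S3=1 blocked=[]
Op 8: conn=50 S1=27 S2=21 S3=7 blocked=[]
Op 9: conn=34 S1=11 S2=21 S3=7 blocked=[]
Op 10: conn=18 S1=11 S2=21 S3=-9 blocked=[3]

Answer: S3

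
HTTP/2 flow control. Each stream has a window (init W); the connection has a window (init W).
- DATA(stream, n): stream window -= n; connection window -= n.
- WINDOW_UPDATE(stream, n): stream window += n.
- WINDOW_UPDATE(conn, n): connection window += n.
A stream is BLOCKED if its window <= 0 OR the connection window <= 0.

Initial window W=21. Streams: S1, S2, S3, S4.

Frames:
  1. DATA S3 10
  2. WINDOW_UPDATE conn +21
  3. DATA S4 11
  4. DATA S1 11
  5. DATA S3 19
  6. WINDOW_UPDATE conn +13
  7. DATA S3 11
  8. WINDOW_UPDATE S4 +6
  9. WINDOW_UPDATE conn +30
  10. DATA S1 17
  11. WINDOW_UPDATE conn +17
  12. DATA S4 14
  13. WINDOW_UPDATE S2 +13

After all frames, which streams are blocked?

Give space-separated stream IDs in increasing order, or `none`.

Answer: S1 S3

Derivation:
Op 1: conn=11 S1=21 S2=21 S3=11 S4=21 blocked=[]
Op 2: conn=32 S1=21 S2=21 S3=11 S4=21 blocked=[]
Op 3: conn=21 S1=21 S2=21 S3=11 S4=10 blocked=[]
Op 4: conn=10 S1=10 S2=21 S3=11 S4=10 blocked=[]
Op 5: conn=-9 S1=10 S2=21 S3=-8 S4=10 blocked=[1, 2, 3, 4]
Op 6: conn=4 S1=10 S2=21 S3=-8 S4=10 blocked=[3]
Op 7: conn=-7 S1=10 S2=21 S3=-19 S4=10 blocked=[1, 2, 3, 4]
Op 8: conn=-7 S1=10 S2=21 S3=-19 S4=16 blocked=[1, 2, 3, 4]
Op 9: conn=23 S1=10 S2=21 S3=-19 S4=16 blocked=[3]
Op 10: conn=6 S1=-7 S2=21 S3=-19 S4=16 blocked=[1, 3]
Op 11: conn=23 S1=-7 S2=21 S3=-19 S4=16 blocked=[1, 3]
Op 12: conn=9 S1=-7 S2=21 S3=-19 S4=2 blocked=[1, 3]
Op 13: conn=9 S1=-7 S2=34 S3=-19 S4=2 blocked=[1, 3]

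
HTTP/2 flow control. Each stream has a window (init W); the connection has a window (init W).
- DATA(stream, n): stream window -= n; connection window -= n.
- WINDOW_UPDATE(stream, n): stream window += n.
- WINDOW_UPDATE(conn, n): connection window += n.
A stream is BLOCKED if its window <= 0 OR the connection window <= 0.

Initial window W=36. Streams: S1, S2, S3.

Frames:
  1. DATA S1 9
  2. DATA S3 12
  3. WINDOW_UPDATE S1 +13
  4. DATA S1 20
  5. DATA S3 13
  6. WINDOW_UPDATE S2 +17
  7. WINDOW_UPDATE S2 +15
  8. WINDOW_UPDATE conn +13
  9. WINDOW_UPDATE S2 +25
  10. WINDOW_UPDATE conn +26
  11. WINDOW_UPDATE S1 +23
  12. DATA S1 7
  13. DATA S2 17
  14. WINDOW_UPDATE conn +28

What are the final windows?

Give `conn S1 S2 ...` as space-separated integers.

Answer: 25 36 76 11

Derivation:
Op 1: conn=27 S1=27 S2=36 S3=36 blocked=[]
Op 2: conn=15 S1=27 S2=36 S3=24 blocked=[]
Op 3: conn=15 S1=40 S2=36 S3=24 blocked=[]
Op 4: conn=-5 S1=20 S2=36 S3=24 blocked=[1, 2, 3]
Op 5: conn=-18 S1=20 S2=36 S3=11 blocked=[1, 2, 3]
Op 6: conn=-18 S1=20 S2=53 S3=11 blocked=[1, 2, 3]
Op 7: conn=-18 S1=20 S2=68 S3=11 blocked=[1, 2, 3]
Op 8: conn=-5 S1=20 S2=68 S3=11 blocked=[1, 2, 3]
Op 9: conn=-5 S1=20 S2=93 S3=11 blocked=[1, 2, 3]
Op 10: conn=21 S1=20 S2=93 S3=11 blocked=[]
Op 11: conn=21 S1=43 S2=93 S3=11 blocked=[]
Op 12: conn=14 S1=36 S2=93 S3=11 blocked=[]
Op 13: conn=-3 S1=36 S2=76 S3=11 blocked=[1, 2, 3]
Op 14: conn=25 S1=36 S2=76 S3=11 blocked=[]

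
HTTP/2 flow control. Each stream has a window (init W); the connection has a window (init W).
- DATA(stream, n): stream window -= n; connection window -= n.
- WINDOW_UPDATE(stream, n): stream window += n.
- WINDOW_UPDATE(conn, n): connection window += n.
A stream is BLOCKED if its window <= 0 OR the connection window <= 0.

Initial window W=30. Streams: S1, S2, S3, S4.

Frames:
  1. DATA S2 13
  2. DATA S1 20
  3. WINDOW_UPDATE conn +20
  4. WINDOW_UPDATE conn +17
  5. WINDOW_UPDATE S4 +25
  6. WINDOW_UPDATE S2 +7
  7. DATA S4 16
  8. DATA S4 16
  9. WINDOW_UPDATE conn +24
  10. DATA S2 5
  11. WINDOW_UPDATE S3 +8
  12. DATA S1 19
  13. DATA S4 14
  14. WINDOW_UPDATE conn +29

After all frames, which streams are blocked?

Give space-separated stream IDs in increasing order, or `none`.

Op 1: conn=17 S1=30 S2=17 S3=30 S4=30 blocked=[]
Op 2: conn=-3 S1=10 S2=17 S3=30 S4=30 blocked=[1, 2, 3, 4]
Op 3: conn=17 S1=10 S2=17 S3=30 S4=30 blocked=[]
Op 4: conn=34 S1=10 S2=17 S3=30 S4=30 blocked=[]
Op 5: conn=34 S1=10 S2=17 S3=30 S4=55 blocked=[]
Op 6: conn=34 S1=10 S2=24 S3=30 S4=55 blocked=[]
Op 7: conn=18 S1=10 S2=24 S3=30 S4=39 blocked=[]
Op 8: conn=2 S1=10 S2=24 S3=30 S4=23 blocked=[]
Op 9: conn=26 S1=10 S2=24 S3=30 S4=23 blocked=[]
Op 10: conn=21 S1=10 S2=19 S3=30 S4=23 blocked=[]
Op 11: conn=21 S1=10 S2=19 S3=38 S4=23 blocked=[]
Op 12: conn=2 S1=-9 S2=19 S3=38 S4=23 blocked=[1]
Op 13: conn=-12 S1=-9 S2=19 S3=38 S4=9 blocked=[1, 2, 3, 4]
Op 14: conn=17 S1=-9 S2=19 S3=38 S4=9 blocked=[1]

Answer: S1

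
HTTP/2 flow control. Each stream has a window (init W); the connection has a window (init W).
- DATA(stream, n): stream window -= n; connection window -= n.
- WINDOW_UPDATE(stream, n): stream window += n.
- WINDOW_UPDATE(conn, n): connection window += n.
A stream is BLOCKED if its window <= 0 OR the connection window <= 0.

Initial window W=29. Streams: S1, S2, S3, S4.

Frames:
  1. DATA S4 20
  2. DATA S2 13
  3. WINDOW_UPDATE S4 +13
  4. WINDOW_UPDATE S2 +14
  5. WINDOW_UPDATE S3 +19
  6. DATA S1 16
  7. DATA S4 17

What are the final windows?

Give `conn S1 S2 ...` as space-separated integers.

Answer: -37 13 30 48 5

Derivation:
Op 1: conn=9 S1=29 S2=29 S3=29 S4=9 blocked=[]
Op 2: conn=-4 S1=29 S2=16 S3=29 S4=9 blocked=[1, 2, 3, 4]
Op 3: conn=-4 S1=29 S2=16 S3=29 S4=22 blocked=[1, 2, 3, 4]
Op 4: conn=-4 S1=29 S2=30 S3=29 S4=22 blocked=[1, 2, 3, 4]
Op 5: conn=-4 S1=29 S2=30 S3=48 S4=22 blocked=[1, 2, 3, 4]
Op 6: conn=-20 S1=13 S2=30 S3=48 S4=22 blocked=[1, 2, 3, 4]
Op 7: conn=-37 S1=13 S2=30 S3=48 S4=5 blocked=[1, 2, 3, 4]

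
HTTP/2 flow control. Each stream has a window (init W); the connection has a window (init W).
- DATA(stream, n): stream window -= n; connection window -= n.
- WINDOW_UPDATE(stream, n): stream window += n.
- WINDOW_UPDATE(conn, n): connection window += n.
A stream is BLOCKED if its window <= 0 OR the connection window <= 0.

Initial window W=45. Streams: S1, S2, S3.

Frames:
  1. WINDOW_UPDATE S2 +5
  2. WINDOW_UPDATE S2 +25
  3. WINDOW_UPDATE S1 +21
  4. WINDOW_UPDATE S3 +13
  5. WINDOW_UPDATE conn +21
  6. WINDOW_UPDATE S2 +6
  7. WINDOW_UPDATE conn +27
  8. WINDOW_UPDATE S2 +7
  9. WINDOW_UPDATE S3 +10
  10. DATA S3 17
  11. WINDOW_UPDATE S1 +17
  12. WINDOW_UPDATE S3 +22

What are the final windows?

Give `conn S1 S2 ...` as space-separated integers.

Answer: 76 83 88 73

Derivation:
Op 1: conn=45 S1=45 S2=50 S3=45 blocked=[]
Op 2: conn=45 S1=45 S2=75 S3=45 blocked=[]
Op 3: conn=45 S1=66 S2=75 S3=45 blocked=[]
Op 4: conn=45 S1=66 S2=75 S3=58 blocked=[]
Op 5: conn=66 S1=66 S2=75 S3=58 blocked=[]
Op 6: conn=66 S1=66 S2=81 S3=58 blocked=[]
Op 7: conn=93 S1=66 S2=81 S3=58 blocked=[]
Op 8: conn=93 S1=66 S2=88 S3=58 blocked=[]
Op 9: conn=93 S1=66 S2=88 S3=68 blocked=[]
Op 10: conn=76 S1=66 S2=88 S3=51 blocked=[]
Op 11: conn=76 S1=83 S2=88 S3=51 blocked=[]
Op 12: conn=76 S1=83 S2=88 S3=73 blocked=[]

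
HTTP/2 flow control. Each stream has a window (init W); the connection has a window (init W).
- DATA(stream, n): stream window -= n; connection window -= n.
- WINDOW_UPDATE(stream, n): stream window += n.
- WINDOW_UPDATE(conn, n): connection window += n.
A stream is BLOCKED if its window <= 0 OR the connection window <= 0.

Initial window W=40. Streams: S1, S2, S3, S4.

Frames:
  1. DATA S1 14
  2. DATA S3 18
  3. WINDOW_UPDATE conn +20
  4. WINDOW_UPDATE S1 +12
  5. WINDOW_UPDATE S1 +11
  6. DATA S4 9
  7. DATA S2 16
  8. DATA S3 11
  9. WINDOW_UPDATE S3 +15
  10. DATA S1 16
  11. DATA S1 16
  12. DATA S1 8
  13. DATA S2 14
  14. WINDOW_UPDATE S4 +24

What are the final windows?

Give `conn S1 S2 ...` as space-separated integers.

Op 1: conn=26 S1=26 S2=40 S3=40 S4=40 blocked=[]
Op 2: conn=8 S1=26 S2=40 S3=22 S4=40 blocked=[]
Op 3: conn=28 S1=26 S2=40 S3=22 S4=40 blocked=[]
Op 4: conn=28 S1=38 S2=40 S3=22 S4=40 blocked=[]
Op 5: conn=28 S1=49 S2=40 S3=22 S4=40 blocked=[]
Op 6: conn=19 S1=49 S2=40 S3=22 S4=31 blocked=[]
Op 7: conn=3 S1=49 S2=24 S3=22 S4=31 blocked=[]
Op 8: conn=-8 S1=49 S2=24 S3=11 S4=31 blocked=[1, 2, 3, 4]
Op 9: conn=-8 S1=49 S2=24 S3=26 S4=31 blocked=[1, 2, 3, 4]
Op 10: conn=-24 S1=33 S2=24 S3=26 S4=31 blocked=[1, 2, 3, 4]
Op 11: conn=-40 S1=17 S2=24 S3=26 S4=31 blocked=[1, 2, 3, 4]
Op 12: conn=-48 S1=9 S2=24 S3=26 S4=31 blocked=[1, 2, 3, 4]
Op 13: conn=-62 S1=9 S2=10 S3=26 S4=31 blocked=[1, 2, 3, 4]
Op 14: conn=-62 S1=9 S2=10 S3=26 S4=55 blocked=[1, 2, 3, 4]

Answer: -62 9 10 26 55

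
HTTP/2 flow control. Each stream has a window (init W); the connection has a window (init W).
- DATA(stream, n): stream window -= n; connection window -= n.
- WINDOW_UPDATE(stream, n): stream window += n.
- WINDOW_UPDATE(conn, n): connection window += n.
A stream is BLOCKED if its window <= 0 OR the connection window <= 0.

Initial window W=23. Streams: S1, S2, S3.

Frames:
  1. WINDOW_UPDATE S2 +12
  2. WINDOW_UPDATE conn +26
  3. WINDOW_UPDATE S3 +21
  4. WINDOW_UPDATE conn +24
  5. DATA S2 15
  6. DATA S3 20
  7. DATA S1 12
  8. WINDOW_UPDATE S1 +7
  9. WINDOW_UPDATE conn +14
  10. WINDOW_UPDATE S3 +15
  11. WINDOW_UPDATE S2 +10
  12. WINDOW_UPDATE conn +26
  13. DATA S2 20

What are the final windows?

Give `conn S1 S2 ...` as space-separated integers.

Op 1: conn=23 S1=23 S2=35 S3=23 blocked=[]
Op 2: conn=49 S1=23 S2=35 S3=23 blocked=[]
Op 3: conn=49 S1=23 S2=35 S3=44 blocked=[]
Op 4: conn=73 S1=23 S2=35 S3=44 blocked=[]
Op 5: conn=58 S1=23 S2=20 S3=44 blocked=[]
Op 6: conn=38 S1=23 S2=20 S3=24 blocked=[]
Op 7: conn=26 S1=11 S2=20 S3=24 blocked=[]
Op 8: conn=26 S1=18 S2=20 S3=24 blocked=[]
Op 9: conn=40 S1=18 S2=20 S3=24 blocked=[]
Op 10: conn=40 S1=18 S2=20 S3=39 blocked=[]
Op 11: conn=40 S1=18 S2=30 S3=39 blocked=[]
Op 12: conn=66 S1=18 S2=30 S3=39 blocked=[]
Op 13: conn=46 S1=18 S2=10 S3=39 blocked=[]

Answer: 46 18 10 39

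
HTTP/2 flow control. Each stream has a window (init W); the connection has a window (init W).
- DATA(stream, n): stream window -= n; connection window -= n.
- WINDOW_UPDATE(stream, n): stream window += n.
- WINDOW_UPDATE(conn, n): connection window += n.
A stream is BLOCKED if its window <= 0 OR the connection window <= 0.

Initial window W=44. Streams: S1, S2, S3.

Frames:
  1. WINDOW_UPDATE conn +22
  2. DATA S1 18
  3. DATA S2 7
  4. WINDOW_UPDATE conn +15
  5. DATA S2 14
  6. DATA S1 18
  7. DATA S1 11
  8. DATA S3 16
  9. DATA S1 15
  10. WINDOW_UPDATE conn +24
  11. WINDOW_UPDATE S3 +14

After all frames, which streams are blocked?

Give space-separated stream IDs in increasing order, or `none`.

Op 1: conn=66 S1=44 S2=44 S3=44 blocked=[]
Op 2: conn=48 S1=26 S2=44 S3=44 blocked=[]
Op 3: conn=41 S1=26 S2=37 S3=44 blocked=[]
Op 4: conn=56 S1=26 S2=37 S3=44 blocked=[]
Op 5: conn=42 S1=26 S2=23 S3=44 blocked=[]
Op 6: conn=24 S1=8 S2=23 S3=44 blocked=[]
Op 7: conn=13 S1=-3 S2=23 S3=44 blocked=[1]
Op 8: conn=-3 S1=-3 S2=23 S3=28 blocked=[1, 2, 3]
Op 9: conn=-18 S1=-18 S2=23 S3=28 blocked=[1, 2, 3]
Op 10: conn=6 S1=-18 S2=23 S3=28 blocked=[1]
Op 11: conn=6 S1=-18 S2=23 S3=42 blocked=[1]

Answer: S1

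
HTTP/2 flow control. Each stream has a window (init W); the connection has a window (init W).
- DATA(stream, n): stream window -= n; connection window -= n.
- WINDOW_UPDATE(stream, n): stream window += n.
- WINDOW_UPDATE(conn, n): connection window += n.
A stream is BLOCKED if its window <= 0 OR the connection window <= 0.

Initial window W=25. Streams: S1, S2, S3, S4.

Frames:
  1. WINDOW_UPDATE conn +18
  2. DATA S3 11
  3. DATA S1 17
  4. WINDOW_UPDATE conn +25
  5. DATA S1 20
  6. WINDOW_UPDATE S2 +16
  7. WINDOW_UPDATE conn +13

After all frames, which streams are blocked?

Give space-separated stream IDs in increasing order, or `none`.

Answer: S1

Derivation:
Op 1: conn=43 S1=25 S2=25 S3=25 S4=25 blocked=[]
Op 2: conn=32 S1=25 S2=25 S3=14 S4=25 blocked=[]
Op 3: conn=15 S1=8 S2=25 S3=14 S4=25 blocked=[]
Op 4: conn=40 S1=8 S2=25 S3=14 S4=25 blocked=[]
Op 5: conn=20 S1=-12 S2=25 S3=14 S4=25 blocked=[1]
Op 6: conn=20 S1=-12 S2=41 S3=14 S4=25 blocked=[1]
Op 7: conn=33 S1=-12 S2=41 S3=14 S4=25 blocked=[1]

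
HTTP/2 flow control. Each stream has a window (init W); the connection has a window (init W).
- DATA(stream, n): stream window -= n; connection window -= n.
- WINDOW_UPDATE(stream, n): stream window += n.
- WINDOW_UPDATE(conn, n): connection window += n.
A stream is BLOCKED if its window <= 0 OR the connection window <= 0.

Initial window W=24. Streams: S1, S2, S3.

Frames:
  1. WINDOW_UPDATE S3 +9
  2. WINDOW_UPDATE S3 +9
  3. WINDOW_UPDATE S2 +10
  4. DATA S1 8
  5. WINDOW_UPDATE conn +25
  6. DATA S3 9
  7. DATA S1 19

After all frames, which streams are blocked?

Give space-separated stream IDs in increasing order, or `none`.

Op 1: conn=24 S1=24 S2=24 S3=33 blocked=[]
Op 2: conn=24 S1=24 S2=24 S3=42 blocked=[]
Op 3: conn=24 S1=24 S2=34 S3=42 blocked=[]
Op 4: conn=16 S1=16 S2=34 S3=42 blocked=[]
Op 5: conn=41 S1=16 S2=34 S3=42 blocked=[]
Op 6: conn=32 S1=16 S2=34 S3=33 blocked=[]
Op 7: conn=13 S1=-3 S2=34 S3=33 blocked=[1]

Answer: S1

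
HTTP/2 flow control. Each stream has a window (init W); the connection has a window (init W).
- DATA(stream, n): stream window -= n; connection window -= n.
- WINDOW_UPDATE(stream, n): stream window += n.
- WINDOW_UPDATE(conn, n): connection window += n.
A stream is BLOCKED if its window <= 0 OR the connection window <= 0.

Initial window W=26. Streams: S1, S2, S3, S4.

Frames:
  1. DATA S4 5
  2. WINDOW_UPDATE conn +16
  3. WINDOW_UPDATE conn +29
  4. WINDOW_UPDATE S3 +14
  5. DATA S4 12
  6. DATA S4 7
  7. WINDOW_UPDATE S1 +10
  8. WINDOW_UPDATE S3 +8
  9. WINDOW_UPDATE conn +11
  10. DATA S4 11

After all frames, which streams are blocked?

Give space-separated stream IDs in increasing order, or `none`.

Answer: S4

Derivation:
Op 1: conn=21 S1=26 S2=26 S3=26 S4=21 blocked=[]
Op 2: conn=37 S1=26 S2=26 S3=26 S4=21 blocked=[]
Op 3: conn=66 S1=26 S2=26 S3=26 S4=21 blocked=[]
Op 4: conn=66 S1=26 S2=26 S3=40 S4=21 blocked=[]
Op 5: conn=54 S1=26 S2=26 S3=40 S4=9 blocked=[]
Op 6: conn=47 S1=26 S2=26 S3=40 S4=2 blocked=[]
Op 7: conn=47 S1=36 S2=26 S3=40 S4=2 blocked=[]
Op 8: conn=47 S1=36 S2=26 S3=48 S4=2 blocked=[]
Op 9: conn=58 S1=36 S2=26 S3=48 S4=2 blocked=[]
Op 10: conn=47 S1=36 S2=26 S3=48 S4=-9 blocked=[4]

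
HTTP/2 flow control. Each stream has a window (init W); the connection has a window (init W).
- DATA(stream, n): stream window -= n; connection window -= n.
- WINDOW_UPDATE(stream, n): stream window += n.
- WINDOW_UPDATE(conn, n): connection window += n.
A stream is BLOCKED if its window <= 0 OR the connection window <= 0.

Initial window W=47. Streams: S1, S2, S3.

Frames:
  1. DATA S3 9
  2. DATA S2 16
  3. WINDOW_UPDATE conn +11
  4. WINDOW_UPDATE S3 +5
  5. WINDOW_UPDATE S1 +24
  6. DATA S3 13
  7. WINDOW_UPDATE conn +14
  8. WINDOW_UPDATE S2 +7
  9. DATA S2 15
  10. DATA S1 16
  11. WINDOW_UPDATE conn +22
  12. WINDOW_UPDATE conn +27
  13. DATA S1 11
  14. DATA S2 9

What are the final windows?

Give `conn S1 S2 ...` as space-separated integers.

Answer: 32 44 14 30

Derivation:
Op 1: conn=38 S1=47 S2=47 S3=38 blocked=[]
Op 2: conn=22 S1=47 S2=31 S3=38 blocked=[]
Op 3: conn=33 S1=47 S2=31 S3=38 blocked=[]
Op 4: conn=33 S1=47 S2=31 S3=43 blocked=[]
Op 5: conn=33 S1=71 S2=31 S3=43 blocked=[]
Op 6: conn=20 S1=71 S2=31 S3=30 blocked=[]
Op 7: conn=34 S1=71 S2=31 S3=30 blocked=[]
Op 8: conn=34 S1=71 S2=38 S3=30 blocked=[]
Op 9: conn=19 S1=71 S2=23 S3=30 blocked=[]
Op 10: conn=3 S1=55 S2=23 S3=30 blocked=[]
Op 11: conn=25 S1=55 S2=23 S3=30 blocked=[]
Op 12: conn=52 S1=55 S2=23 S3=30 blocked=[]
Op 13: conn=41 S1=44 S2=23 S3=30 blocked=[]
Op 14: conn=32 S1=44 S2=14 S3=30 blocked=[]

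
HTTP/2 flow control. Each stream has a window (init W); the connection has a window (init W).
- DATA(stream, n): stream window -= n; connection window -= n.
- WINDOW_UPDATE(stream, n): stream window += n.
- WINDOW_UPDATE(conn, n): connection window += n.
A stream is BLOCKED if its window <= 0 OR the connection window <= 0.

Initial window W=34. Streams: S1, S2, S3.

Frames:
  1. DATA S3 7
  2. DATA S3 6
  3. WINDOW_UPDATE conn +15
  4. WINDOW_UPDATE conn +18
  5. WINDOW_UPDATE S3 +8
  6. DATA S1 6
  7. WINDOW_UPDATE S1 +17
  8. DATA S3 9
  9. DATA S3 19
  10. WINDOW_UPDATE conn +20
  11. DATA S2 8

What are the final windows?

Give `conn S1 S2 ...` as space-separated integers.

Op 1: conn=27 S1=34 S2=34 S3=27 blocked=[]
Op 2: conn=21 S1=34 S2=34 S3=21 blocked=[]
Op 3: conn=36 S1=34 S2=34 S3=21 blocked=[]
Op 4: conn=54 S1=34 S2=34 S3=21 blocked=[]
Op 5: conn=54 S1=34 S2=34 S3=29 blocked=[]
Op 6: conn=48 S1=28 S2=34 S3=29 blocked=[]
Op 7: conn=48 S1=45 S2=34 S3=29 blocked=[]
Op 8: conn=39 S1=45 S2=34 S3=20 blocked=[]
Op 9: conn=20 S1=45 S2=34 S3=1 blocked=[]
Op 10: conn=40 S1=45 S2=34 S3=1 blocked=[]
Op 11: conn=32 S1=45 S2=26 S3=1 blocked=[]

Answer: 32 45 26 1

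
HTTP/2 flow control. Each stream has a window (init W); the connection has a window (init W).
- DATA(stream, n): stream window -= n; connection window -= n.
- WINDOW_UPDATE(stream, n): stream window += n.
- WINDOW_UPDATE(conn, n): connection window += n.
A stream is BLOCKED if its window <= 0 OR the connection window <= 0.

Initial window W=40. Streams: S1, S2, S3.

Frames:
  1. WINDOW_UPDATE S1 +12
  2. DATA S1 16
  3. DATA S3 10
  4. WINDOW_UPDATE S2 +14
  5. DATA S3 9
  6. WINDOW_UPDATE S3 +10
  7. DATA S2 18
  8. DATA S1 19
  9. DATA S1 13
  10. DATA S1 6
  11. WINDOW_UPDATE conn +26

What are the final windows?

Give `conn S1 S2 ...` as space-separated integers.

Op 1: conn=40 S1=52 S2=40 S3=40 blocked=[]
Op 2: conn=24 S1=36 S2=40 S3=40 blocked=[]
Op 3: conn=14 S1=36 S2=40 S3=30 blocked=[]
Op 4: conn=14 S1=36 S2=54 S3=30 blocked=[]
Op 5: conn=5 S1=36 S2=54 S3=21 blocked=[]
Op 6: conn=5 S1=36 S2=54 S3=31 blocked=[]
Op 7: conn=-13 S1=36 S2=36 S3=31 blocked=[1, 2, 3]
Op 8: conn=-32 S1=17 S2=36 S3=31 blocked=[1, 2, 3]
Op 9: conn=-45 S1=4 S2=36 S3=31 blocked=[1, 2, 3]
Op 10: conn=-51 S1=-2 S2=36 S3=31 blocked=[1, 2, 3]
Op 11: conn=-25 S1=-2 S2=36 S3=31 blocked=[1, 2, 3]

Answer: -25 -2 36 31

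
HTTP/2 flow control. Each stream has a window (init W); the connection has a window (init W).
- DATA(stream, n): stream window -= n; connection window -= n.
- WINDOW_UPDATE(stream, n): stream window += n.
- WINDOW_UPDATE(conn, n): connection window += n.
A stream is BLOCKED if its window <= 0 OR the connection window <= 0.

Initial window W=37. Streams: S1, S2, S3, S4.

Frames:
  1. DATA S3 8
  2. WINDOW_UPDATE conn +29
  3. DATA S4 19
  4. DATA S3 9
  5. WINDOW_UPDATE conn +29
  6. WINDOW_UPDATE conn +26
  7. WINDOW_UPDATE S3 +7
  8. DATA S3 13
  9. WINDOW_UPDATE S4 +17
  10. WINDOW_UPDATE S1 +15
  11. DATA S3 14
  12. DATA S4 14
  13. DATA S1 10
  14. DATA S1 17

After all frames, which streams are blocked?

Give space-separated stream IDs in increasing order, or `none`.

Answer: S3

Derivation:
Op 1: conn=29 S1=37 S2=37 S3=29 S4=37 blocked=[]
Op 2: conn=58 S1=37 S2=37 S3=29 S4=37 blocked=[]
Op 3: conn=39 S1=37 S2=37 S3=29 S4=18 blocked=[]
Op 4: conn=30 S1=37 S2=37 S3=20 S4=18 blocked=[]
Op 5: conn=59 S1=37 S2=37 S3=20 S4=18 blocked=[]
Op 6: conn=85 S1=37 S2=37 S3=20 S4=18 blocked=[]
Op 7: conn=85 S1=37 S2=37 S3=27 S4=18 blocked=[]
Op 8: conn=72 S1=37 S2=37 S3=14 S4=18 blocked=[]
Op 9: conn=72 S1=37 S2=37 S3=14 S4=35 blocked=[]
Op 10: conn=72 S1=52 S2=37 S3=14 S4=35 blocked=[]
Op 11: conn=58 S1=52 S2=37 S3=0 S4=35 blocked=[3]
Op 12: conn=44 S1=52 S2=37 S3=0 S4=21 blocked=[3]
Op 13: conn=34 S1=42 S2=37 S3=0 S4=21 blocked=[3]
Op 14: conn=17 S1=25 S2=37 S3=0 S4=21 blocked=[3]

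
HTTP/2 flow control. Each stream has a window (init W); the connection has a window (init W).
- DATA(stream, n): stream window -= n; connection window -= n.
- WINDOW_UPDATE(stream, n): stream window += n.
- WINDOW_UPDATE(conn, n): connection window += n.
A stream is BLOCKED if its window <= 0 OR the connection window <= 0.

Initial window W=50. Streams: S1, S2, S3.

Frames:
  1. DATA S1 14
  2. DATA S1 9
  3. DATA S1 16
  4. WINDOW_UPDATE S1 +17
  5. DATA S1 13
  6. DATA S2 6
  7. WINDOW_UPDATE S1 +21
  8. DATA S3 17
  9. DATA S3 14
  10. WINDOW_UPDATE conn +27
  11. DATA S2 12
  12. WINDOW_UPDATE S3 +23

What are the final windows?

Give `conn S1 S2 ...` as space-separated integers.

Answer: -24 36 32 42

Derivation:
Op 1: conn=36 S1=36 S2=50 S3=50 blocked=[]
Op 2: conn=27 S1=27 S2=50 S3=50 blocked=[]
Op 3: conn=11 S1=11 S2=50 S3=50 blocked=[]
Op 4: conn=11 S1=28 S2=50 S3=50 blocked=[]
Op 5: conn=-2 S1=15 S2=50 S3=50 blocked=[1, 2, 3]
Op 6: conn=-8 S1=15 S2=44 S3=50 blocked=[1, 2, 3]
Op 7: conn=-8 S1=36 S2=44 S3=50 blocked=[1, 2, 3]
Op 8: conn=-25 S1=36 S2=44 S3=33 blocked=[1, 2, 3]
Op 9: conn=-39 S1=36 S2=44 S3=19 blocked=[1, 2, 3]
Op 10: conn=-12 S1=36 S2=44 S3=19 blocked=[1, 2, 3]
Op 11: conn=-24 S1=36 S2=32 S3=19 blocked=[1, 2, 3]
Op 12: conn=-24 S1=36 S2=32 S3=42 blocked=[1, 2, 3]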